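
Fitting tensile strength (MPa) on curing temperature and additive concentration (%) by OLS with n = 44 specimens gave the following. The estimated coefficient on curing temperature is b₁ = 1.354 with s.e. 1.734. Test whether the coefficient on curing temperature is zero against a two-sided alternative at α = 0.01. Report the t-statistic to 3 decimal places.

H₀: β₁ = 0 vs H₁: β₁ ≠ 0.
t = (b₁ − β₁⁰)/SE = 1.354 / 1.734 = 0.781.
df = n − k − 1 = 44 − 2 − 1 = 41.
Two-sided p ≈ 0.4394, which is ≥ 0.01, so fail to reject H₀.
The data do not give significant evidence of an association between curing temperature and tensile strength, after adjusting for the other predictors.

t = 0.781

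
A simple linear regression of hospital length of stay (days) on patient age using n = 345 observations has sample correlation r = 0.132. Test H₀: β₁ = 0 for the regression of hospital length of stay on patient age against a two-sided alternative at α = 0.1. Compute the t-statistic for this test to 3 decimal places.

t = r·√(n − 2)/√(1 − r²) = 0.132·√343/√0.982576 = 2.466.
df = n − 2 = 343.
Two-sided p ≈ 0.0141, which is < 0.1, so reject H₀.
There is evidence of a linear association between patient age and hospital length of stay.

t = 2.466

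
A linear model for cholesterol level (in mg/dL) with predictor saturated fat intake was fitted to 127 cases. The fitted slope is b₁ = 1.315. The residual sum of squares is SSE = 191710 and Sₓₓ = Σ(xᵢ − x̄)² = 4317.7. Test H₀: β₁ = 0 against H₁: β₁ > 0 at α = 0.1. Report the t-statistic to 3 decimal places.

MSE = SSE/(n − 2) = 191710/125 = 1533.68.
SE(b₁) = √(MSE/Sₓₓ) = √(1533.68/4317.7) = 0.595993.
t = 1.315 / 0.595993 = 2.206.
df = n − 2 = 125.
One-sided p ≈ 0.0146, which is < 0.1, so reject H₀.
There is evidence that the true slope on saturated fat intake is positive.

t = 2.206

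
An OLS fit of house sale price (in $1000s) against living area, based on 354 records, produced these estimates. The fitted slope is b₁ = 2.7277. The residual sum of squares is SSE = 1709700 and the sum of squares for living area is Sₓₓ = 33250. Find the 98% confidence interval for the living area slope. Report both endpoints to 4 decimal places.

MSE = SSE/(n − 2) = 1709700/352 = 4857.1.
SE(b₁) = √(MSE/Sₓₓ) = √(4857.1/33250) = 0.382202.
df = n − 2 = 352.
t* = t_{0.01, 352} = 2.336988.
Margin = t* × SE = 2.336988 × 0.382202 = 0.893201.
CI: 2.7277 ± 0.893201 → (1.8345, 3.6209).
With 98% confidence, each one-unit increase in living area is associated with a change of between 1.8345 and 3.6209 $1000s in house sale price.

(1.8345, 3.6209)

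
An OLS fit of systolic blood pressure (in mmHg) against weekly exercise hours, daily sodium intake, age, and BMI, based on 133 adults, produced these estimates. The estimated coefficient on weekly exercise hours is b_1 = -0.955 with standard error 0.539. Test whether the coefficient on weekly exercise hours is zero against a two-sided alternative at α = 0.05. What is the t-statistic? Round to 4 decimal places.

H₀: β₁ = 0 vs H₁: β₁ ≠ 0.
t = (b_1 − β₁⁰)/SE = -0.955 / 0.539 = -1.7718.
df = n − k − 1 = 133 − 4 − 1 = 128.
Two-sided p ≈ 0.0788, which is ≥ 0.05, so fail to reject H₀.
The data do not give significant evidence of an association between weekly exercise hours and systolic blood pressure, after adjusting for the other predictors.

t = -1.7718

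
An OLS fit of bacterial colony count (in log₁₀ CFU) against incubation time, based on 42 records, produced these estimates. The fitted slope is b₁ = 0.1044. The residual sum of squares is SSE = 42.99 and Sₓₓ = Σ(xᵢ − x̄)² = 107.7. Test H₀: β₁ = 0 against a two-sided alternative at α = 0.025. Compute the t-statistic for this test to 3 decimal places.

t = 1.045

MSE = SSE/(n − 2) = 42.99/40 = 1.07475.
SE(b₁) = √(MSE/Sₓₓ) = √(1.07475/107.7) = 0.0998955.
t = 0.1044 / 0.0998955 = 1.045.
df = n − 2 = 40.
Two-sided p ≈ 0.3023, which is ≥ 0.025, so fail to reject H₀.
The data do not give significant evidence of an association between incubation time and bacterial colony count.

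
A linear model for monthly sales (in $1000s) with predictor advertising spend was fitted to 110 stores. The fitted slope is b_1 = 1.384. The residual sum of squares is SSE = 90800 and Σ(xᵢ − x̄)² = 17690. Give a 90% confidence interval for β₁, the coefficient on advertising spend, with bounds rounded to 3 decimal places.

(1.022, 1.746)

MSE = SSE/(n − 2) = 90800/108 = 840.741.
SE(b_1) = √(MSE/Sₓₓ) = √(840.741/17690) = 0.218005.
df = n − 2 = 108.
t* = t_{0.05, 108} = 1.659085.
Margin = t* × SE = 1.659085 × 0.218005 = 0.36169.
CI: 1.384 ± 0.36169 → (1.022, 1.746).
With 90% confidence, each one-unit increase in advertising spend is associated with a change of between 1.022 and 1.746 $1000s in monthly sales.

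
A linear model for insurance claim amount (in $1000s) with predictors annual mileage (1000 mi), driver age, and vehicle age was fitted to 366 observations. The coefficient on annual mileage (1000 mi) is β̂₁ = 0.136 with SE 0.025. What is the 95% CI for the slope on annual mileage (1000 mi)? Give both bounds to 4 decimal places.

(0.0868, 0.1852)

df = n − k − 1 = 366 − 3 − 1 = 362.
t* = t_{0.025, 362} = 1.966539.
Margin = t* × SE = 1.966539 × 0.025 = 0.049163.
CI: 0.136 ± 0.049163 → (0.0868, 0.1852).
With 95% confidence, each one-unit increase in annual mileage (1000 mi) is associated with a change of between 0.0868 and 0.1852 $1000s in insurance claim amount, holding the other predictors fixed.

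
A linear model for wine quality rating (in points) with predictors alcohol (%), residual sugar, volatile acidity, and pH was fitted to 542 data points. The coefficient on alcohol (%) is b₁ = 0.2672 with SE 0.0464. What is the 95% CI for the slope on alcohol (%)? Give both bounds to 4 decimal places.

(0.1761, 0.3583)

df = n − k − 1 = 542 − 4 − 1 = 537.
t* = t_{0.025, 537} = 1.964391.
Margin = t* × SE = 1.964391 × 0.0464 = 0.091148.
CI: 0.2672 ± 0.091148 → (0.1761, 0.3583).
With 95% confidence, each one-unit increase in alcohol (%) is associated with a change of between 0.1761 and 0.3583 points in wine quality rating, holding the other predictors fixed.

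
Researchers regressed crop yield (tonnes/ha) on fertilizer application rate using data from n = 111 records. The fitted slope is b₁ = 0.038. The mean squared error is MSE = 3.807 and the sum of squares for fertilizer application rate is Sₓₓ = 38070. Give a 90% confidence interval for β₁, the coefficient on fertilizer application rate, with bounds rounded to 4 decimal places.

(0.0214, 0.0546)

SE(b₁) = √(MSE/Sₓₓ) = √(3.807/38070) = 0.01.
df = n − 2 = 109.
t* = t_{0.05, 109} = 1.658953.
Margin = t* × SE = 1.658953 × 0.01 = 0.016590.
CI: 0.038 ± 0.016590 → (0.0214, 0.0546).
With 90% confidence, each one-unit increase in fertilizer application rate is associated with a change of between 0.0214 and 0.0546 tonnes/ha in crop yield.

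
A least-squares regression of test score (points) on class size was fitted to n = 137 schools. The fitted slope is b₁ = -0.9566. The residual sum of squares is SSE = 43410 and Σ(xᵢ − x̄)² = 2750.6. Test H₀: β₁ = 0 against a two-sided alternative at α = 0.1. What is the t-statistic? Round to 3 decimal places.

MSE = SSE/(n − 2) = 43410/135 = 321.556.
SE(b₁) = √(MSE/Sₓₓ) = √(321.556/2750.6) = 0.341912.
t = -0.9566 / 0.341912 = -2.798.
df = n − 2 = 135.
Two-sided p ≈ 0.0059, which is < 0.1, so reject H₀.
There is evidence that class size is associated with test score.

t = -2.798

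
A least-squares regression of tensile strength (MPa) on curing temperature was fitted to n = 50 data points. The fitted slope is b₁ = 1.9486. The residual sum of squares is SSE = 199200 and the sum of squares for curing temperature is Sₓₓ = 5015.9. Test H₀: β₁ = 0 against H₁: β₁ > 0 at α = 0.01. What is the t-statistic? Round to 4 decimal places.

MSE = SSE/(n − 2) = 199200/48 = 4150.
SE(b₁) = √(MSE/Sₓₓ) = √(4150/5015.9) = 0.909598.
t = 1.9486 / 0.909598 = 2.1423.
df = n − 2 = 48.
One-sided p ≈ 0.0186, which is ≥ 0.01, so fail to reject H₀.
The data do not give significant evidence that the true slope on curing temperature is positive.

t = 2.1423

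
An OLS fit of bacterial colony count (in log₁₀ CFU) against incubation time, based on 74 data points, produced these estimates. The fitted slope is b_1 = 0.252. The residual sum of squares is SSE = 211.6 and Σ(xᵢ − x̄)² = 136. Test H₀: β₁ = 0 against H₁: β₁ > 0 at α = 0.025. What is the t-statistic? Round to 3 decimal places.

t = 1.714

MSE = SSE/(n − 2) = 211.6/72 = 2.93889.
SE(b_1) = √(MSE/Sₓₓ) = √(2.93889/136) = 0.147002.
t = 0.252 / 0.147002 = 1.714.
df = n − 2 = 72.
One-sided p ≈ 0.0454, which is ≥ 0.025, so fail to reject H₀.
The data do not give significant evidence that the true slope on incubation time is positive.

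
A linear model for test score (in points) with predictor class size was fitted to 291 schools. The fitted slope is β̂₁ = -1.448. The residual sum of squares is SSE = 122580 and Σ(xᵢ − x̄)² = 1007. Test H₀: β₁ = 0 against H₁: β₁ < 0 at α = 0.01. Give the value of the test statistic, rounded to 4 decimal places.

t = -2.2311

MSE = SSE/(n − 2) = 122580/289 = 424.152.
SE(β̂₁) = √(MSE/Sₓₓ) = √(424.152/1007) = 0.649002.
t = -1.448 / 0.649002 = -2.2311.
df = n − 2 = 289.
One-sided p ≈ 0.0132, which is ≥ 0.01, so fail to reject H₀.
The data do not give significant evidence that the true slope on class size is negative.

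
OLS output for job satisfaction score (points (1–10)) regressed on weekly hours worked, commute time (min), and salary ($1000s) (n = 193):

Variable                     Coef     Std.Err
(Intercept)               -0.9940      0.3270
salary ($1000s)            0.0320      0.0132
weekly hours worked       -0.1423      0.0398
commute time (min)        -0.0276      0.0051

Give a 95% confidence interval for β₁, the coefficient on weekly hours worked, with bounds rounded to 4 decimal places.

Read off: b = -0.1423, SE = 0.0398 for weekly hours worked.
df = n − k − 1 = 193 − 3 − 1 = 189.
t* = t_{0.025, 189} = 1.972595.
Margin = t* × SE = 1.972595 × 0.0398 = 0.078509.
CI: -0.1423 ± 0.078509 → (-0.2208, -0.0638).

(-0.2208, -0.0638)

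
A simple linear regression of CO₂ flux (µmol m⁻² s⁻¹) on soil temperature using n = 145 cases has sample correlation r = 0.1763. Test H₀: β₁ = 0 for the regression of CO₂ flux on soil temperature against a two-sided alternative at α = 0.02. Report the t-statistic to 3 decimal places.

t = 2.142

t = r·√(n − 2)/√(1 − r²) = 0.1763·√143/√0.968918 = 2.142.
df = n − 2 = 143.
Two-sided p ≈ 0.0339, which is ≥ 0.02, so fail to reject H₀.
The data do not give significant evidence of a linear association between soil temperature and CO₂ flux.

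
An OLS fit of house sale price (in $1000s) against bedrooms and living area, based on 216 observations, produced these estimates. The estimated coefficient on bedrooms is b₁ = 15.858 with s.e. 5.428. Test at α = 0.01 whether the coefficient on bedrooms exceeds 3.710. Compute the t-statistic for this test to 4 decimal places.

H₀: β₁ = 3.710 vs H₁: β₁ > 3.710.
t = (b₁ − β₁⁰)/SE = (15.858 − 3.710) / 5.428 = 2.2380.
df = n − k − 1 = 216 − 2 − 1 = 213.
One-sided p ≈ 0.0131, which is ≥ 0.01, so fail to reject H₀.
The data do not give significant evidence that the true slope on bedrooms exceeds 3.710 $1000s per unit, holding the other predictors fixed.

t = 2.2380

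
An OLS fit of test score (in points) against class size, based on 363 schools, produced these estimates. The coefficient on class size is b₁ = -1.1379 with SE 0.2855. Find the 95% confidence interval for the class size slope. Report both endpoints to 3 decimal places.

df = n − 2 = 363 − 2 = 361.
t* = t_{0.025, 361} = 1.966557.
Margin = t* × SE = 1.966557 × 0.2855 = 0.56145.
CI: -1.1379 ± 0.56145 → (-1.699, -0.576).
With 95% confidence, each one-unit increase in class size is associated with a change of between -1.699 and -0.576 points in test score.

(-1.699, -0.576)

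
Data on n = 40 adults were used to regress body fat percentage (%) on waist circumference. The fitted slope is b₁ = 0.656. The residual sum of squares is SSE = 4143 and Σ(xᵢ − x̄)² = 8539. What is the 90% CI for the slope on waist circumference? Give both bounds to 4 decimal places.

(0.4655, 0.8465)

MSE = SSE/(n − 2) = 4143/38 = 109.026.
SE(b₁) = √(MSE/Sₓₓ) = √(109.026/8539) = 0.112996.
df = n − 2 = 38.
t* = t_{0.05, 38} = 1.685954.
Margin = t* × SE = 1.685954 × 0.112996 = 0.190506.
CI: 0.656 ± 0.190506 → (0.4655, 0.8465).
With 90% confidence, each one-unit increase in waist circumference is associated with a change of between 0.4655 and 0.8465 % in body fat percentage.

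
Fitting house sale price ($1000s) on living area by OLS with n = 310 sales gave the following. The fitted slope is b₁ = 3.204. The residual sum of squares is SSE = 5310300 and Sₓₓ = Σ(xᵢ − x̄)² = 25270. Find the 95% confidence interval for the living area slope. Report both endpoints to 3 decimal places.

MSE = SSE/(n − 2) = 5310300/308 = 17241.2.
SE(b₁) = √(MSE/Sₓₓ) = √(17241.2/25270) = 0.826003.
df = n − 2 = 308.
t* = t_{0.025, 308} = 1.967696.
Margin = t* × SE = 1.967696 × 0.826003 = 1.62532.
CI: 3.204 ± 1.62532 → (1.579, 4.829).
With 95% confidence, each one-unit increase in living area is associated with a change of between 1.579 and 4.829 $1000s in house sale price.

(1.579, 4.829)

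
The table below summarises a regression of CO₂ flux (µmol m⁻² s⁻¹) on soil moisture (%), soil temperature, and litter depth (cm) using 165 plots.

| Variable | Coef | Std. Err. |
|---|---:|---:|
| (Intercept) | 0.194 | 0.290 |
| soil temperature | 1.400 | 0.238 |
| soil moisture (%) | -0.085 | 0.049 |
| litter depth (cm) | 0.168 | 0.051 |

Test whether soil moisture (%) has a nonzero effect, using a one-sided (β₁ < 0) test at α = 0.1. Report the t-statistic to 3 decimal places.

Read off: b = -0.085, SE = 0.049 for soil moisture (%).
H₀: β₁ = 0 vs H₁: β₁ < 0.
t = -0.085 / 0.049 = -1.735.
df = n − k − 1 = 165 − 3 − 1 = 161.
One-sided p ≈ 0.0424, which is < 0.1, so reject H₀.
There is evidence that the true slope on soil moisture (%) is negative, holding the other predictors fixed.

t = -1.735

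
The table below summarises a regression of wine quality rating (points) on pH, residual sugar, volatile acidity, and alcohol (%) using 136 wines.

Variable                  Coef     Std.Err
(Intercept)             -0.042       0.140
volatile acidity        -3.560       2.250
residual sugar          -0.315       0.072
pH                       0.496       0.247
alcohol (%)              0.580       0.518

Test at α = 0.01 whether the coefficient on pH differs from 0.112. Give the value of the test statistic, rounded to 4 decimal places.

Read off: b = 0.496, SE = 0.247 for pH.
H₀: β₁ = 0.112 vs H₁: β₁ ≠ 0.112.
t = (0.496 − 0.112) / 0.247 = 1.5547.
df = n − k − 1 = 136 − 4 − 1 = 131.
Two-sided p ≈ 0.1224, which is ≥ 0.01, so fail to reject H₀.
The data are consistent with a true slope of 0.112 points per unit of pH, holding the other predictors fixed.

t = 1.5547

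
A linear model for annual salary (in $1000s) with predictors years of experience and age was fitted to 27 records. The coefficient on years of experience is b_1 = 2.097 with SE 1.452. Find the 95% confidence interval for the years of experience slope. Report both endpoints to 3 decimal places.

(-0.900, 5.094)

df = n − k − 1 = 27 − 2 − 1 = 24.
t* = t_{0.025, 24} = 2.063899.
Margin = t* × SE = 2.063899 × 1.452 = 2.99678.
CI: 2.097 ± 2.99678 → (-0.900, 5.094).
With 95% confidence, each one-unit increase in years of experience is associated with a change of between -0.900 and 5.094 $1000s in annual salary, holding the other predictors fixed.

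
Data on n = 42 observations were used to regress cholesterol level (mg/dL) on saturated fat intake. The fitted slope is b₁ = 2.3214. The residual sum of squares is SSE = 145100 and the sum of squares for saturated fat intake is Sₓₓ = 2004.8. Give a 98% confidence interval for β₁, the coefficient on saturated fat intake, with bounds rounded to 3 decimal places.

MSE = SSE/(n − 2) = 145100/40 = 3627.5.
SE(b₁) = √(MSE/Sₓₓ) = √(3627.5/2004.8) = 1.34514.
df = n − 2 = 40.
t* = t_{0.01, 40} = 2.423257.
Margin = t* × SE = 2.423257 × 1.34514 = 3.25962.
CI: 2.3214 ± 3.25962 → (-0.938, 5.581).
With 98% confidence, each one-unit increase in saturated fat intake is associated with a change of between -0.938 and 5.581 mg/dL in cholesterol level.

(-0.938, 5.581)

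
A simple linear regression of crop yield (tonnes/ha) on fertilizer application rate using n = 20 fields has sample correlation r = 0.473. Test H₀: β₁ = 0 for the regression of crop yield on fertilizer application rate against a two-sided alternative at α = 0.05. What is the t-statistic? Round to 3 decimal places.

t = r·√(n − 2)/√(1 − r²) = 0.473·√18/√0.776271 = 2.278.
df = n − 2 = 18.
Two-sided p ≈ 0.0352, which is < 0.05, so reject H₀.
There is evidence of a linear association between fertilizer application rate and crop yield.

t = 2.278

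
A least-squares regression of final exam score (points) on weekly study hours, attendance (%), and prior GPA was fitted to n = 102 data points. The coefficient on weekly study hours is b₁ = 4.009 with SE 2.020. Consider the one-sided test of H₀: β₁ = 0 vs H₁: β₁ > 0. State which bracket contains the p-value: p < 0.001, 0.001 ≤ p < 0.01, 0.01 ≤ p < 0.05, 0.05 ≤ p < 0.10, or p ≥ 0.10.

t = 4.009 / 2.020 = 1.985.
df = n − k − 1 = 102 − 3 − 1 = 98.
One-sided p = P(T_{98} > t) ≈ 0.0250.
So 0.01 ≤ p < 0.05.

0.01 ≤ p < 0.05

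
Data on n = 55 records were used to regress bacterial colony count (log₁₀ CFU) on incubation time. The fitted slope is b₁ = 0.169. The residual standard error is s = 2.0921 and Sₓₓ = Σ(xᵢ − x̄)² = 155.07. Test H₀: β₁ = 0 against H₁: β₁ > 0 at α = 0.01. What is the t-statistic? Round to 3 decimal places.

SE(b₁) = s/√Sₓₓ = 2.0921/√155.07 = 0.168004.
t = 0.169 / 0.168004 = 1.006.
df = n − 2 = 53.
One-sided p ≈ 0.1595, which is ≥ 0.01, so fail to reject H₀.
The data do not give significant evidence that the true slope on incubation time is positive.

t = 1.006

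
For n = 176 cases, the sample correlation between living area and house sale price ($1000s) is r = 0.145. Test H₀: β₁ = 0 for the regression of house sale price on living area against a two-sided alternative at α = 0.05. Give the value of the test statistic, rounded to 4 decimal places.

t = r·√(n − 2)/√(1 − r²) = 0.145·√174/√0.978975 = 1.9331.
df = n − 2 = 174.
Two-sided p ≈ 0.0548, which is ≥ 0.05, so fail to reject H₀.
The data do not give significant evidence of a linear association between living area and house sale price.

t = 1.9331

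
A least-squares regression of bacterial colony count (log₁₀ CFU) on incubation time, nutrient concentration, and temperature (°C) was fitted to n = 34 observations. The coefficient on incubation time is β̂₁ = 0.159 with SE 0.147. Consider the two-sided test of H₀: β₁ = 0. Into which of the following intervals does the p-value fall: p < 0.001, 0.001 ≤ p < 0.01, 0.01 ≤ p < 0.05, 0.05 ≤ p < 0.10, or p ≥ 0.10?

p ≥ 0.10

t = 0.159 / 0.147 = 1.082.
df = n − k − 1 = 34 − 3 − 1 = 30.
Two-sided p = 2·P(T_{30} > |t|) ≈ 0.2880.
So p ≥ 0.10.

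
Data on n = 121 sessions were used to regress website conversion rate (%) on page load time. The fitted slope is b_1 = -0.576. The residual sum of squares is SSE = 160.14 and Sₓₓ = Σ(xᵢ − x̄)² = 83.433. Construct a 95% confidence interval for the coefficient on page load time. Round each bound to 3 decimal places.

MSE = SSE/(n − 2) = 160.14/119 = 1.34571.
SE(b_1) = √(MSE/Sₓₓ) = √(1.34571/83.433) = 0.127001.
df = n − 2 = 119.
t* = t_{0.025, 119} = 1.9801.
Margin = t* × SE = 1.9801 × 0.127001 = 0.25147.
CI: -0.576 ± 0.25147 → (-0.827, -0.325).
With 95% confidence, each one-unit increase in page load time is associated with a change of between -0.827 and -0.325 % in website conversion rate.

(-0.827, -0.325)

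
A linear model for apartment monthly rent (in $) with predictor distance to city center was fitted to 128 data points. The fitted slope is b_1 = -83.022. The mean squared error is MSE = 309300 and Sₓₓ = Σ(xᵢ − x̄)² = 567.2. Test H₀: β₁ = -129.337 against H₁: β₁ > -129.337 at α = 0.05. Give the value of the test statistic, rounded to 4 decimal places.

SE(b_1) = √(MSE/Sₓₓ) = √(309300/567.2) = 23.3519.
t = (-83.022 − (-129.337)) / 23.3519 = 1.9834.
df = n − 2 = 126.
One-sided p ≈ 0.0248, which is < 0.05, so reject H₀.
There is evidence that the true slope on distance to city center exceeds -129.337 $ per unit.

t = 1.9834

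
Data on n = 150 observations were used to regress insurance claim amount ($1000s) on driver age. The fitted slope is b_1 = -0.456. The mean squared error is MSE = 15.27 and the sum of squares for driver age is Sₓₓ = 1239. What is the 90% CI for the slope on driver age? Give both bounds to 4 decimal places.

(-0.6398, -0.2722)

SE(b_1) = √(MSE/Sₓₓ) = √(15.27/1239) = 0.111016.
df = n − 2 = 148.
t* = t_{0.05, 148} = 1.655215.
Margin = t* × SE = 1.655215 × 0.111016 = 0.183755.
CI: -0.456 ± 0.183755 → (-0.6398, -0.2722).
With 90% confidence, each one-unit increase in driver age is associated with a change of between -0.6398 and -0.2722 $1000s in insurance claim amount.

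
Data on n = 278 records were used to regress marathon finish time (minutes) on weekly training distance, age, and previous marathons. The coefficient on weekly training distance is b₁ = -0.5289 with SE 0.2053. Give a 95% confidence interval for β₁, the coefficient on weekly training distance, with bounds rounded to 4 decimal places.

df = n − k − 1 = 278 − 3 − 1 = 274.
t* = t_{0.025, 274} = 1.96866.
Margin = t* × SE = 1.96866 × 0.2053 = 0.404166.
CI: -0.5289 ± 0.404166 → (-0.9331, -0.1247).
With 95% confidence, each one-unit increase in weekly training distance is associated with a change of between -0.9331 and -0.1247 minutes in marathon finish time, holding the other predictors fixed.

(-0.9331, -0.1247)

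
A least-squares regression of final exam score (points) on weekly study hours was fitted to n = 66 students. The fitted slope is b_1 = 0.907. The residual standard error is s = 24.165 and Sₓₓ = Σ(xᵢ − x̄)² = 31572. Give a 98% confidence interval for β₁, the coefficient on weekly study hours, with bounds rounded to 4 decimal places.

SE(b_1) = s/√Sₓₓ = 24.165/√31572 = 0.135999.
df = n − 2 = 64.
t* = t_{0.01, 64} = 2.386037.
Margin = t* × SE = 2.386037 × 0.135999 = 0.324499.
CI: 0.907 ± 0.324499 → (0.5825, 1.2315).
With 98% confidence, each one-unit increase in weekly study hours is associated with a change of between 0.5825 and 1.2315 points in final exam score.

(0.5825, 1.2315)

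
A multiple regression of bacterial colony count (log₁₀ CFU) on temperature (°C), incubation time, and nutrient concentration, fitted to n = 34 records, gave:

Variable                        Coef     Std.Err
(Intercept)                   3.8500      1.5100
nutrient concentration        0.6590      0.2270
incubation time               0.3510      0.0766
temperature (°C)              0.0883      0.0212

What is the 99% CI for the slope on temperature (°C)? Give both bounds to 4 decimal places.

(0.0300, 0.1466)

Read off: b = 0.0883, SE = 0.0212 for temperature (°C).
df = n − k − 1 = 34 − 3 − 1 = 30.
t* = t_{0.005, 30} = 2.749996.
Margin = t* × SE = 2.749996 × 0.0212 = 0.058300.
CI: 0.0883 ± 0.058300 → (0.0300, 0.1466).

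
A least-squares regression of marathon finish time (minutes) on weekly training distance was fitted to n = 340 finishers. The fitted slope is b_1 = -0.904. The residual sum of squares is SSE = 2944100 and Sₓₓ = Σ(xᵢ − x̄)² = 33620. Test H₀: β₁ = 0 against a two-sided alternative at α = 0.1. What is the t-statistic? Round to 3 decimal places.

MSE = SSE/(n − 2) = 2944100/338 = 8710.36.
SE(b_1) = √(MSE/Sₓₓ) = √(8710.36/33620) = 0.509002.
t = -0.904 / 0.509002 = -1.776.
df = n − 2 = 338.
Two-sided p ≈ 0.0766, which is < 0.1, so reject H₀.
There is evidence that weekly training distance is associated with marathon finish time.

t = -1.776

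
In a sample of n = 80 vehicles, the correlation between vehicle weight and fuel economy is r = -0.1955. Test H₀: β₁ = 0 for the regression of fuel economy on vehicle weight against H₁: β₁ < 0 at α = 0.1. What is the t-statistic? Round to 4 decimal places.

t = -1.7606

t = r·√(n − 2)/√(1 − r²) = -0.1955·√78/√0.96178 = -1.7606.
df = n − 2 = 78.
One-sided p ≈ 0.0411, which is < 0.1, so reject H₀.
There is evidence of a linear association between vehicle weight and fuel economy.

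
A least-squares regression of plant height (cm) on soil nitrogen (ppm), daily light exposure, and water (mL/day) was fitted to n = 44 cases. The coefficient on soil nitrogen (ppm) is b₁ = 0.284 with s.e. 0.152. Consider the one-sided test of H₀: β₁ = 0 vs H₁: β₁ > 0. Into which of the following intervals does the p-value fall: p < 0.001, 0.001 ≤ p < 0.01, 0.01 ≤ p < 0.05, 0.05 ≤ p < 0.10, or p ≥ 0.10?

t = 0.284 / 0.152 = 1.868.
df = n − k − 1 = 44 − 3 − 1 = 40.
One-sided p = P(T_{40} > t) ≈ 0.0345.
So 0.01 ≤ p < 0.05.

0.01 ≤ p < 0.05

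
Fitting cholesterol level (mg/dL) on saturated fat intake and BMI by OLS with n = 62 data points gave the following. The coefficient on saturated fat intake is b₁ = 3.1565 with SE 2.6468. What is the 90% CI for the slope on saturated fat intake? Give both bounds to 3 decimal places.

df = n − k − 1 = 62 − 2 − 1 = 59.
t* = t_{0.05, 59} = 1.671093.
Margin = t* × SE = 1.671093 × 2.6468 = 4.42305.
CI: 3.1565 ± 4.42305 → (-1.267, 7.580).
With 90% confidence, each one-unit increase in saturated fat intake is associated with a change of between -1.267 and 7.580 mg/dL in cholesterol level, holding the other predictors fixed.

(-1.267, 7.580)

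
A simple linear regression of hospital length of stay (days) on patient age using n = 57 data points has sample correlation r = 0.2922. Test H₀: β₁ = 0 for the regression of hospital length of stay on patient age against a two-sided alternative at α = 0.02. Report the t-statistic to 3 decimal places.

t = r·√(n − 2)/√(1 − r²) = 0.2922·√55/√0.914619 = 2.266.
df = n − 2 = 55.
Two-sided p ≈ 0.0274, which is ≥ 0.02, so fail to reject H₀.
The data do not give significant evidence of a linear association between patient age and hospital length of stay.

t = 2.266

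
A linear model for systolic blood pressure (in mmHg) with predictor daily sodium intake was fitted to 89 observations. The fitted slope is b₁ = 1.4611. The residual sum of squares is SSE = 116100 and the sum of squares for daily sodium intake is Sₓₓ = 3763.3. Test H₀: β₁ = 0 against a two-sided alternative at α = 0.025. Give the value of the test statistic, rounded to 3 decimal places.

MSE = SSE/(n − 2) = 116100/87 = 1334.48.
SE(b₁) = √(MSE/Sₓₓ) = √(1334.48/3763.3) = 0.595487.
t = 1.4611 / 0.595487 = 2.454.
df = n − 2 = 87.
Two-sided p ≈ 0.0161, which is < 0.025, so reject H₀.
There is evidence that daily sodium intake is associated with systolic blood pressure.

t = 2.454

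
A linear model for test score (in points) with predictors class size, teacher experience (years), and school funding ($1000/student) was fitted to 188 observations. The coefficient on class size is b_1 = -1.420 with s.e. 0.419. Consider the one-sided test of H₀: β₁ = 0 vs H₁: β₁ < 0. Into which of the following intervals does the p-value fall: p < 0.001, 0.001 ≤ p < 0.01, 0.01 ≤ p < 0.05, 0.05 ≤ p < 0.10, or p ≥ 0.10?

p < 0.001

t = -1.420 / 0.419 = -3.389.
df = n − k − 1 = 188 − 3 − 1 = 184.
One-sided p = P(T_{184} < t) ≈ 0.0004.
So p < 0.001.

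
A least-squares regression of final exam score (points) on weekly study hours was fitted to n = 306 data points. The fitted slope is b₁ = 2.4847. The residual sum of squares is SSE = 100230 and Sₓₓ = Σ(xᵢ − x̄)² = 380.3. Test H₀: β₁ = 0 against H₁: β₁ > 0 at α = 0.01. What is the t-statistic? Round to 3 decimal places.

t = 2.669

MSE = SSE/(n − 2) = 100230/304 = 329.704.
SE(b₁) = √(MSE/Sₓₓ) = √(329.704/380.3) = 0.931106.
t = 2.4847 / 0.931106 = 2.669.
df = n − 2 = 304.
One-sided p ≈ 0.0040, which is < 0.01, so reject H₀.
There is evidence that the true slope on weekly study hours is positive.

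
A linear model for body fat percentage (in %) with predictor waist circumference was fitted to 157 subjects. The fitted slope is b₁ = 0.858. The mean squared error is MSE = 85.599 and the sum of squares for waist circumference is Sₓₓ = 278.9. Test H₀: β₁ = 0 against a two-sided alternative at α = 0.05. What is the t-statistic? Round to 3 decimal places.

SE(b₁) = √(MSE/Sₓₓ) = √(85.599/278.9) = 0.554.
t = 0.858 / 0.554 = 1.549.
df = n − 2 = 155.
Two-sided p ≈ 0.1235, which is ≥ 0.05, so fail to reject H₀.
The data do not give significant evidence of an association between waist circumference and body fat percentage.

t = 1.549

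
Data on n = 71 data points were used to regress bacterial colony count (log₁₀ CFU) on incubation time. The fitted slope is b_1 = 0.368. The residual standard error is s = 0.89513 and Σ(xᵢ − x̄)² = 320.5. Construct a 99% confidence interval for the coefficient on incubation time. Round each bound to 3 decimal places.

SE(b_1) = s/√Sₓₓ = 0.89513/√320.5 = 0.0500002.
df = n − 2 = 69.
t* = t_{0.005, 69} = 2.648977.
Margin = t* × SE = 2.648977 × 0.0500002 = 0.13245.
CI: 0.368 ± 0.13245 → (0.236, 0.500).
With 99% confidence, each one-unit increase in incubation time is associated with a change of between 0.236 and 0.500 log₁₀ CFU in bacterial colony count.

(0.236, 0.500)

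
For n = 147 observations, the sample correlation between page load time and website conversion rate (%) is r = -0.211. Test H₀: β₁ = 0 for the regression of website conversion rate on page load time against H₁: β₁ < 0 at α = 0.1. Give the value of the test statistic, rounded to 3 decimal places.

t = -2.599

t = r·√(n − 2)/√(1 − r²) = -0.211·√145/√0.955479 = -2.599.
df = n − 2 = 145.
One-sided p ≈ 0.0052, which is < 0.1, so reject H₀.
There is evidence of a linear association between page load time and website conversion rate.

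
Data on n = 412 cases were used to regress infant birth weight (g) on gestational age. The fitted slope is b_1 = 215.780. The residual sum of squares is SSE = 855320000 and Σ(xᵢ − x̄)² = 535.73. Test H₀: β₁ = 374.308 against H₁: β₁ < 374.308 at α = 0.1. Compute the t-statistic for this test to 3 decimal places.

MSE = SSE/(n − 2) = 855320000/410 = 2.08615e+06.
SE(b_1) = √(MSE/Sₓₓ) = √(2.08615e+06/535.73) = 62.4021.
t = (215.780 − 374.308) / 62.4021 = -2.540.
df = n − 2 = 410.
One-sided p ≈ 0.0057, which is < 0.1, so reject H₀.
There is evidence that the true slope on gestational age is below 374.308 g per unit.

t = -2.540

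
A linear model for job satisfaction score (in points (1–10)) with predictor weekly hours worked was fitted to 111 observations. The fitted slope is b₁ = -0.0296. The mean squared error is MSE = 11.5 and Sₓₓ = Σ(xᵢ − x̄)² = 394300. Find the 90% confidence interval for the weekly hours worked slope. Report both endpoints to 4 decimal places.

(-0.0386, -0.0206)

SE(b₁) = √(MSE/Sₓₓ) = √(11.5/394300) = 0.00540052.
df = n − 2 = 109.
t* = t_{0.05, 109} = 1.658953.
Margin = t* × SE = 1.658953 × 0.00540052 = 0.008959.
CI: -0.0296 ± 0.008959 → (-0.0386, -0.0206).
With 90% confidence, each one-unit increase in weekly hours worked is associated with a change of between -0.0386 and -0.0206 points (1–10) in job satisfaction score.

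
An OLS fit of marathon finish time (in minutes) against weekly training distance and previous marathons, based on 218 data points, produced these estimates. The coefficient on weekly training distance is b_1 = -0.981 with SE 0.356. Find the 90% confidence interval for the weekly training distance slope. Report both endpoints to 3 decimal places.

(-1.569, -0.393)

df = n − k − 1 = 218 − 2 − 1 = 215.
t* = t_{0.05, 215} = 1.651972.
Margin = t* × SE = 1.651972 × 0.356 = 0.58810.
CI: -0.981 ± 0.58810 → (-1.569, -0.393).
With 90% confidence, each one-unit increase in weekly training distance is associated with a change of between -1.569 and -0.393 minutes in marathon finish time, holding the other predictors fixed.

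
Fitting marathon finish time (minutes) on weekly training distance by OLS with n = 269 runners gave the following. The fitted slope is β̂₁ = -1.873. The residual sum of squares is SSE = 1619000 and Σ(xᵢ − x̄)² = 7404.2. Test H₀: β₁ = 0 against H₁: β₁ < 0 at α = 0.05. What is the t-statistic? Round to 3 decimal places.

MSE = SSE/(n − 2) = 1619000/267 = 6063.67.
SE(β̂₁) = √(MSE/Sₓₓ) = √(6063.67/7404.2) = 0.904959.
t = -1.873 / 0.904959 = -2.070.
df = n − 2 = 267.
One-sided p ≈ 0.0197, which is < 0.05, so reject H₀.
There is evidence that the true slope on weekly training distance is negative.

t = -2.070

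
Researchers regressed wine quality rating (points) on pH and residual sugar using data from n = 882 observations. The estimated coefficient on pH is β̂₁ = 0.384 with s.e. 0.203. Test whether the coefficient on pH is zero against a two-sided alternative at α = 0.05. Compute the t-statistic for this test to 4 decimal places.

H₀: β₁ = 0 vs H₁: β₁ ≠ 0.
t = (β̂₁ − β₁⁰)/SE = 0.384 / 0.203 = 1.8916.
df = n − k − 1 = 882 − 2 − 1 = 879.
Two-sided p ≈ 0.0589, which is ≥ 0.05, so fail to reject H₀.
The data do not give significant evidence of an association between pH and wine quality rating, after adjusting for the other predictors.

t = 1.8916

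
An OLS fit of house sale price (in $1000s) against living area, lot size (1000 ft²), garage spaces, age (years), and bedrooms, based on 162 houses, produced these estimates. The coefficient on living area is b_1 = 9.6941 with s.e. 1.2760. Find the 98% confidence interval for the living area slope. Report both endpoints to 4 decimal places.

(6.6949, 12.6933)

df = n − k − 1 = 162 − 5 − 1 = 156.
t* = t_{0.01, 156} = 2.350489.
Margin = t* × SE = 2.350489 × 1.2760 = 2.999224.
CI: 9.6941 ± 2.999224 → (6.6949, 12.6933).
With 98% confidence, each one-unit increase in living area is associated with a change of between 6.6949 and 12.6933 $1000s in house sale price, holding the other predictors fixed.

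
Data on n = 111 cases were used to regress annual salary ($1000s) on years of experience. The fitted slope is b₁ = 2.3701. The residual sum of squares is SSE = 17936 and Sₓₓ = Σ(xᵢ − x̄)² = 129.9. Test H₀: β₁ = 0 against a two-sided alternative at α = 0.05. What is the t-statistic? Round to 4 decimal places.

MSE = SSE/(n − 2) = 17936/109 = 164.55.
SE(b₁) = √(MSE/Sₓₓ) = √(164.55/129.9) = 1.1255.
t = 2.3701 / 1.1255 = 2.1058.
df = n − 2 = 109.
Two-sided p ≈ 0.0375, which is < 0.05, so reject H₀.
There is evidence that years of experience is associated with annual salary.

t = 2.1058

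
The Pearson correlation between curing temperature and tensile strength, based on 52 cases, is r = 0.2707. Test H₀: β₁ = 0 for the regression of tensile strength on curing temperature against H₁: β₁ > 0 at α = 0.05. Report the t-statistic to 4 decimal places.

t = 1.9884

t = r·√(n − 2)/√(1 − r²) = 0.2707·√50/√0.926722 = 1.9884.
df = n − 2 = 50.
One-sided p ≈ 0.0261, which is < 0.05, so reject H₀.
There is evidence of a linear association between curing temperature and tensile strength.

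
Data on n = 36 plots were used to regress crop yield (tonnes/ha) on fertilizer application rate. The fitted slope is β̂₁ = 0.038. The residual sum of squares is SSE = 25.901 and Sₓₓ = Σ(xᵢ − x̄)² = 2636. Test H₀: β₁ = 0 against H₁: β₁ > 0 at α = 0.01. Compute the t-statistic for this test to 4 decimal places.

MSE = SSE/(n − 2) = 25.901/34 = 0.761794.
SE(β̂₁) = √(MSE/Sₓₓ) = √(0.761794/2636) = 0.0169999.
t = 0.038 / 0.0169999 = 2.2353.
df = n − 2 = 34.
One-sided p ≈ 0.0160, which is ≥ 0.01, so fail to reject H₀.
The data do not give significant evidence that the true slope on fertilizer application rate is positive.

t = 2.2353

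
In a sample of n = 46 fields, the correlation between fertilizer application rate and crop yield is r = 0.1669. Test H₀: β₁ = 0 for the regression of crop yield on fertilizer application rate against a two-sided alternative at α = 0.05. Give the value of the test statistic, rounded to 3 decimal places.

t = 1.123

t = r·√(n − 2)/√(1 − r²) = 0.1669·√44/√0.972144 = 1.123.
df = n − 2 = 44.
Two-sided p ≈ 0.2676, which is ≥ 0.05, so fail to reject H₀.
The data do not give significant evidence of a linear association between fertilizer application rate and crop yield.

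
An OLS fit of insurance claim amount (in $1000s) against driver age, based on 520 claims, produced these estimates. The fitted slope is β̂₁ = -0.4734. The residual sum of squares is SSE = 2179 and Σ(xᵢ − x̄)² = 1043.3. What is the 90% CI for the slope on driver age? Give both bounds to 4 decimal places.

MSE = SSE/(n − 2) = 2179/518 = 4.20656.
SE(β̂₁) = √(MSE/Sₓₓ) = √(4.20656/1043.3) = 0.0634979.
df = n − 2 = 518.
t* = t_{0.05, 518} = 1.647801.
Margin = t* × SE = 1.647801 × 0.0634979 = 0.104632.
CI: -0.4734 ± 0.104632 → (-0.5780, -0.3688).
With 90% confidence, each one-unit increase in driver age is associated with a change of between -0.5780 and -0.3688 $1000s in insurance claim amount.

(-0.5780, -0.3688)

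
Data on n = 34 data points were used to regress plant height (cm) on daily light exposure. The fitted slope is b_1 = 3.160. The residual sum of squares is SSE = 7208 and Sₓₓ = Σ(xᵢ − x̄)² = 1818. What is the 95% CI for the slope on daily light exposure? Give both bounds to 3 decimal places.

(2.443, 3.877)

MSE = SSE/(n − 2) = 7208/32 = 225.25.
SE(b_1) = √(MSE/Sₓₓ) = √(225.25/1818) = 0.351994.
df = n − 2 = 32.
t* = t_{0.025, 32} = 2.036933.
Margin = t* × SE = 2.036933 × 0.351994 = 0.71699.
CI: 3.160 ± 0.71699 → (2.443, 3.877).
With 95% confidence, each one-unit increase in daily light exposure is associated with a change of between 2.443 and 3.877 cm in plant height.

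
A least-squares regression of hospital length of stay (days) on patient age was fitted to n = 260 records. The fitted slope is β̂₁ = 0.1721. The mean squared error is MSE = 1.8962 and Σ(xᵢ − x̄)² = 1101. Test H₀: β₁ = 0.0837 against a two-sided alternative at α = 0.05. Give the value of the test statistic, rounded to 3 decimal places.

t = 2.130

SE(β̂₁) = √(MSE/Sₓₓ) = √(1.8962/1101) = 0.0415.
t = (0.1721 − 0.0837) / 0.0415 = 2.130.
df = n − 2 = 258.
Two-sided p ≈ 0.0341, which is < 0.05, so reject H₀.
There is evidence that the true slope on patient age differs from 0.0837 days per unit.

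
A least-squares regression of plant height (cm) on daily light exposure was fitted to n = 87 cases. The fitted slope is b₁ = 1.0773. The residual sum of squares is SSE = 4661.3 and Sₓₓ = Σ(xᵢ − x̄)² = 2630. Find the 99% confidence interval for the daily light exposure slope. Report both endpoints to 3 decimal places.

(0.697, 1.458)

MSE = SSE/(n − 2) = 4661.3/85 = 54.8388.
SE(b₁) = √(MSE/Sₓₓ) = √(54.8388/2630) = 0.1444.
df = n − 2 = 85.
t* = t_{0.005, 85} = 2.634914.
Margin = t* × SE = 2.634914 × 0.1444 = 0.38048.
CI: 1.0773 ± 0.38048 → (0.697, 1.458).
With 99% confidence, each one-unit increase in daily light exposure is associated with a change of between 0.697 and 1.458 cm in plant height.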